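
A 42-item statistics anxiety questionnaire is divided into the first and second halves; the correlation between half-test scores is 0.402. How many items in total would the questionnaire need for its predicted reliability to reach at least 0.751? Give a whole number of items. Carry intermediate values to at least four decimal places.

95

r_full = 2(0.402)/(1 + 0.402) = 0.5735
Solve Spearman-Brown for n: n = 0.751(1 − 0.5735) / [0.5735(1 − 0.751)] = 2.2430
Required items = 2.2430 × 42 = 94.21, so 95 items.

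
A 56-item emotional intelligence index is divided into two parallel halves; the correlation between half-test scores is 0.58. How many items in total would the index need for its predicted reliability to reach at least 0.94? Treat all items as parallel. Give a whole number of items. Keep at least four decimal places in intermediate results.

318

Corrected full-test reliability: r_full = 2 × 0.58 / (1 + 0.58) ≈ 0.7342
n = r_tgt(1 − r_full) / [r_full(1 − r_tgt)] = 0.94 × 0.2658 / (0.7342 × 0.06) ≈ 5.6718
Items = 5.6718 × 56 ≈ 317.62 → 318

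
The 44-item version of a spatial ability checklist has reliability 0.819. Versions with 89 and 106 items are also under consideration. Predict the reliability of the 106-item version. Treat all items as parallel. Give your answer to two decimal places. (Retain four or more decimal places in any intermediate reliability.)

The 89-item form is not needed; work directly from the 44-item form with n = 106/44 = 2.4091.
r_{106} = n·r / (1 + (n − 1)·r) = 1.9731 / 2.1541 ≈ 0.9160

0.92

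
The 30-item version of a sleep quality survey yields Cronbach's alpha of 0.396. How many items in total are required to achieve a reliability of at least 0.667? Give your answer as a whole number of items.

92

n = [0.667 × 0.604] / [0.396 × 0.333]
n = 0.402868 / 0.131868 ≈ 3.0551
So the test needs 3.0551 × 30 ≈ 91.65 items; rounding up, 92.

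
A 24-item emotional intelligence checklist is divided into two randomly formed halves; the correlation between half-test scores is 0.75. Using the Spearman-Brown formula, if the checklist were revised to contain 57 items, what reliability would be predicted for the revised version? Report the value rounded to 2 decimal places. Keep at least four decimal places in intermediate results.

Full-test reliability from the split-half r: r_full = 2(0.75)/(1 + 0.75) = 0.8571
Length factor from 24 to 57 items: n = 57/24 = 2.3750
r_new = n·r_full / (1 + (n − 1)·r_full) = 2.0356 / 2.1785 ≈ 0.9344

0.93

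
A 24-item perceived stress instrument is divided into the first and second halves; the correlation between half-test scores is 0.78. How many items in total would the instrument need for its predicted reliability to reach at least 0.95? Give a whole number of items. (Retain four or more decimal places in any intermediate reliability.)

Corrected full-test reliability: r_full = 2 × 0.78 / (1 + 0.78) ≈ 0.8764
Solve Spearman-Brown for n: n = 0.95(1 − 0.8764) / [0.8764(1 − 0.95)] = 2.6796
Items = 2.6796 × 24 ≈ 64.31 → 65

65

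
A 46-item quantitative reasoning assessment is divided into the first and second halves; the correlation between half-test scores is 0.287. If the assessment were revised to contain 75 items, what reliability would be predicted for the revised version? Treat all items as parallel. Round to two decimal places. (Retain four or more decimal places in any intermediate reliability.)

0.57

First correct the split-half correlation to full-test reliability: r_full = 2 × 0.287 / (1 + 0.287) ≈ 0.4460
Length factor from 46 to 75 items: n = 75/46 = 1.6304
r_new = n·r_full / (1 + (n − 1)·r_full) = 0.7272 / 1.2812 ≈ 0.5676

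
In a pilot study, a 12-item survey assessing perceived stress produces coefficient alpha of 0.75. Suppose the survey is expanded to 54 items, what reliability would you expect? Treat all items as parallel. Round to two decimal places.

Length ratio n = 54/12 = 4.5
r_new = (4.5 × 0.75) / (1 + (4.5 − 1) × 0.75)
r_new = 3.3750 / 3.6250 ≈ 0.9310

0.93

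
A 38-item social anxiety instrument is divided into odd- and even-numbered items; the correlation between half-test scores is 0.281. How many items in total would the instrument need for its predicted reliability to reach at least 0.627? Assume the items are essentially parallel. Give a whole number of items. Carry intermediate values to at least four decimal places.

r_full = 2(0.281)/(1 + 0.281) = 0.4387
Solve Spearman-Brown for n: n = 0.627(1 − 0.4387) / [0.4387(1 − 0.627)] = 2.1507
Items = 2.1507 × 38 ≈ 81.73 → 82

82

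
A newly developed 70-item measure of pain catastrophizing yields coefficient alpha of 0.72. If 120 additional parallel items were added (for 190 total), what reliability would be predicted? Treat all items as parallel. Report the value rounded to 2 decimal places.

0.87

Length ratio n = 190/70 = 2.7143
Spearman-Brown: r_new = n·r / (1 + (n − 1)·r)
r_new = (2.7143 × 0.72) / (1 + (2.7143 − 1) × 0.72)
r_new = 1.9543 / 2.2343 ≈ 0.8747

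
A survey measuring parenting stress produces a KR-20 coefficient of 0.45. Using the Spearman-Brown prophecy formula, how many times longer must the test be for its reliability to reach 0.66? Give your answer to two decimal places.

2.37

Rearranging the Spearman-Brown formula for n,
n = r_target (1 − r_old) / [ r_old (1 − r_target) ]
n = [0.66 × 0.55] / [0.45 × 0.34]
n = 0.3630 / 0.1530 ≈ 2.3725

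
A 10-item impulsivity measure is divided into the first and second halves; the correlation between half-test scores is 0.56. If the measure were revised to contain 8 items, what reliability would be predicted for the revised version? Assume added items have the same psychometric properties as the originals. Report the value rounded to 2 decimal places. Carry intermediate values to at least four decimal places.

Spearman-Brown correction (n = 2): r_full = 2·0.56/(1 + 0.56) = 0.7179
Length factor from 10 to 8 items: n = 8/10 = 0.8000
r_new = n·r_full / (1 + (n − 1)·r_full) = 0.5743 / 0.8564 ≈ 0.6706

0.67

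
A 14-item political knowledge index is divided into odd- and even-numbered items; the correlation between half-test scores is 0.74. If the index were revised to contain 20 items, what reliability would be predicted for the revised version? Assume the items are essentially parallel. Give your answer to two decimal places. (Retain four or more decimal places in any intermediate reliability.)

0.89

Spearman-Brown correction (n = 2): r_full = 2·0.74/(1 + 0.74) = 0.8506
Length factor from 14 to 20 items: n = 20/14 = 1.4286
r_new = n·r_full / (1 + (n − 1)·r_full) = 1.2152 / 1.3646 ≈ 0.8905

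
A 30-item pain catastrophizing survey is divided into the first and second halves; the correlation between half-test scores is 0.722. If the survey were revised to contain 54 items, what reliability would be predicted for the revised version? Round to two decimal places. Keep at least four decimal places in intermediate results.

0.90

First correct the split-half correlation to full-test reliability: r_full = 2 × 0.722 / (1 + 0.722) ≈ 0.8386
Then adjust to 54 items: n = 54/30 = 1.8000
r_new = n·r_full / (1 + (n − 1)·r_full) = 1.5095 / 1.6709 ≈ 0.9034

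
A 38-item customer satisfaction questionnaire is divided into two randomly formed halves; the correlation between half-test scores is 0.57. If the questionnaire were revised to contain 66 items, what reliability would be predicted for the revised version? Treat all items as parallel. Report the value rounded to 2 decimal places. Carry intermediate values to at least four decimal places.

0.82

Full-test reliability from the split-half r: r_full = 2(0.57)/(1 + 0.57) = 0.7261
Length factor from 38 to 66 items: n = 66/38 = 1.7368
r_new = n·r_full / (1 + (n − 1)·r_full) = 1.2611 / 1.5350 ≈ 0.8216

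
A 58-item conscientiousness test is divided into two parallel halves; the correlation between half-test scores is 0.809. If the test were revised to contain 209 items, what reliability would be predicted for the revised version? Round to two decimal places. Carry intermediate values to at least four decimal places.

Full-test reliability from the split-half r: r_full = 2(0.809)/(1 + 0.809) = 0.8944
Then adjust to 209 items: n = 209/58 = 3.6034
r_new = n·r_full / (1 + (n − 1)·r_full) = 3.2229 / 3.3285 ≈ 0.9683

0.97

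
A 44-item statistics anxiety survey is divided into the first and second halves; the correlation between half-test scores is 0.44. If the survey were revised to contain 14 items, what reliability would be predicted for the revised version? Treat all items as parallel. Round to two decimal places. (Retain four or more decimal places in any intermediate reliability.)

Full-test reliability from the split-half r: r_full = 2(0.44)/(1 + 0.44) = 0.6111
Length factor from 44 to 14 items: n = 14/44 = 0.3182
r_new = n·r_full / (1 + (n − 1)·r_full) = 0.1945 / 0.5834 ≈ 0.3334

0.33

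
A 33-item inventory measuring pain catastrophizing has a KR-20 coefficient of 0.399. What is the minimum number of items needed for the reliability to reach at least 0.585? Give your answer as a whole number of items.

71

Spearman-Brown solved for the length factor n:
n = r_target (1 − r_old) / [ r_old (1 − r_target) ]
n = [0.585 × 0.601] / [0.399 × 0.415]
n = 0.351585 / 0.165585 ≈ 2.1233
So the test needs 2.1233 × 33 ≈ 70.07 items; rounding up, 71.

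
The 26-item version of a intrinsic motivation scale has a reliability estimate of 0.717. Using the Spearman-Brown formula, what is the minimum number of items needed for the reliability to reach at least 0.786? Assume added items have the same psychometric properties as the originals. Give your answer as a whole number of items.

38

Invert Spearman-Brown to solve for n:
n = r*(1 − r) / [ r (1 − r*) ]
n = [0.786 × 0.283] / [0.717 × 0.214]
  = 0.222438 / 0.153438 = 1.4497
Items needed = n × 26 = 1.4497 × 26 ≈ 37.69 → round up to 38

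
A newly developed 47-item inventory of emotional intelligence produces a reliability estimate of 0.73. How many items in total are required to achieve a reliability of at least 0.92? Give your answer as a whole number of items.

n = 0.92(1 − 0.73) / [0.73(1 − 0.92)]
  = 0.2484 / 0.0584 = 4.2534
4.2534 × 47 = 199.91 → 200 items

200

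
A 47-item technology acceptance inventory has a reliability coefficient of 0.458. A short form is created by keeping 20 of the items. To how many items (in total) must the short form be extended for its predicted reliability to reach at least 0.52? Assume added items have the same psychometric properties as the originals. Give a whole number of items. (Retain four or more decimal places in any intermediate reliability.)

First, r for the 20-item form: n = 20/47 = 0.4255, so r_20 = 0.4255·0.458/(1 + (0.4255 − 1)·0.458) = 0.2645
Length factor from the short form to reach 0.52: n' = 0.52(1 − 0.2645) / [0.2645(1 − 0.52)] ≈ 3.0124
Total items = 3.0124 × 20 = 60.25, rounded up to 61.

61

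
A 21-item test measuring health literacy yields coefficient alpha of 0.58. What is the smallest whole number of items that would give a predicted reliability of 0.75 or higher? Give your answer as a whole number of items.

46

Spearman-Brown solved for the length factor n:
n = r_target (1 − r_old) / [ r_old (1 − r_target) ]
n = 0.75 × (1 − 0.58) / [ 0.58 × (1 − 0.75) ]
  = 0.3150 / 0.1450 = 2.1724
2.1724 × 21 = 45.62 → 46 items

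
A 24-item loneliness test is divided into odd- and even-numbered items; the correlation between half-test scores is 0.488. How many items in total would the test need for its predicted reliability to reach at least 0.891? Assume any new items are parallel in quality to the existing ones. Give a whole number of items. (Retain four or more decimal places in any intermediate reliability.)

r_full = 2(0.488)/(1 + 0.488) = 0.6559
Solve Spearman-Brown for n: n = 0.891(1 − 0.6559) / [0.6559(1 − 0.891)] = 4.2884
Required items = 4.2884 × 24 = 102.92, so 103 items.

103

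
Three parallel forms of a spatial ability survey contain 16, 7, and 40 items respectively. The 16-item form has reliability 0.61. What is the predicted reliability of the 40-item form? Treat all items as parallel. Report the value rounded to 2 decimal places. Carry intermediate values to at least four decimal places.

The 7-item form is not needed; work directly from the 16-item form with n = 40/16 = 2.5000.
r_{40} = n·r / (1 + (n − 1)·r) = 1.5250 / 1.9150 ≈ 0.7963

0.80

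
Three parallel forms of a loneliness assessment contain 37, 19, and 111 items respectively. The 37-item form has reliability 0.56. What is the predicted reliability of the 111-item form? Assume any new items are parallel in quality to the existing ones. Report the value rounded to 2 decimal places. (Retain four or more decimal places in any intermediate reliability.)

0.79

Only the ratio of lengths matters: n = 111/37 = 3.0000
r_{111} = n·r / (1 + (n − 1)·r) = 1.6800 / 2.1200 ≈ 0.7925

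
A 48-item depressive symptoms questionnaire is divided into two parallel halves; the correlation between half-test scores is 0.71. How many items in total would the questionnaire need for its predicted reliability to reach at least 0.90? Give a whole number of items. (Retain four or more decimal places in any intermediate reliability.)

Corrected full-test reliability: r_full = 2 × 0.71 / (1 + 0.71) ≈ 0.8304
n = r_tgt(1 − r_full) / [r_full(1 − r_tgt)] = 0.90 × 0.1696 / (0.8304 × 0.10) ≈ 1.8382
Required items = 1.8382 × 48 = 88.23, so 89 items.

89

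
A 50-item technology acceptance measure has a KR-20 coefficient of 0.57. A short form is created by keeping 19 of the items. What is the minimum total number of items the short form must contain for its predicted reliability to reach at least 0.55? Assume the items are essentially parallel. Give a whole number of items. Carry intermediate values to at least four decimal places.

Short-form reliability: n = 19/50 = 0.3800; r_19 = n·r/(1+(n−1)r) ≈ 0.3350
Length factor from the short form to reach 0.55: n' = 0.55(1 − 0.3350) / [0.3350(1 − 0.55)] ≈ 2.4262
Items = 2.4262 × 19 ≈ 46.10 → 47

47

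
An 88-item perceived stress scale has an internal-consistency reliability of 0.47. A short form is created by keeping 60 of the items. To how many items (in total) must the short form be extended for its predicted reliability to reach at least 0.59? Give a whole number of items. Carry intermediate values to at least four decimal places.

First, r for the 60-item form: n = 60/88 = 0.6818, so r_60 = 0.6818·0.47/(1 + (0.6818 − 1)·0.47) = 0.3768
Length factor from the short form to reach 0.59: n' = 0.59(1 − 0.3768) / [0.3768(1 − 0.59)] ≈ 2.3800
Total items = 2.3800 × 60 = 142.80, rounded up to 143.

143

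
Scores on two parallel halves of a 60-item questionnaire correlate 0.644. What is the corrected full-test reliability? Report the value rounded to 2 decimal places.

Apply the Spearman-Brown correction with n = 2:
r_full = 2(0.644) / (1 + 0.644)
r_full = 1.2880 / 1.6440 ≈ 0.7835

0.78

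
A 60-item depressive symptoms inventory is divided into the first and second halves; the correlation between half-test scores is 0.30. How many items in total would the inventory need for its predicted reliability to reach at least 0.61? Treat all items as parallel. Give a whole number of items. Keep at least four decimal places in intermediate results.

Corrected full-test reliability: r_full = 2 × 0.30 / (1 + 0.30) ≈ 0.4615
n = r_tgt(1 − r_full) / [r_full(1 − r_tgt)] = 0.61 × 0.5385 / (0.4615 × 0.39) ≈ 1.8251
Items = 1.8251 × 60 ≈ 109.51 → 110

110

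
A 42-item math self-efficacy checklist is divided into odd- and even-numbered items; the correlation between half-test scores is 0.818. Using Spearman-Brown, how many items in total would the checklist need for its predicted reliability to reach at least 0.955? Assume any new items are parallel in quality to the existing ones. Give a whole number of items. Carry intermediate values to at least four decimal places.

r_full = 2(0.818)/(1 + 0.818) = 0.8999
n = r_tgt(1 − r_full) / [r_full(1 − r_tgt)] = 0.955 × 0.1001 / (0.8999 × 0.045) ≈ 2.3606
Required items = 2.3606 × 42 = 99.15, so 100 items.

100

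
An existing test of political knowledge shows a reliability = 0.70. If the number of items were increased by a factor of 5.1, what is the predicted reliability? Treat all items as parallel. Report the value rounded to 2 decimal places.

0.92

Spearman-Brown: r_new = n·r / (1 + (n − 1)·r)
r_new = (5.1 × 0.70) / (1 + (5.1 − 1) × 0.70)
     = 3.5700 / 3.8700 = 0.9225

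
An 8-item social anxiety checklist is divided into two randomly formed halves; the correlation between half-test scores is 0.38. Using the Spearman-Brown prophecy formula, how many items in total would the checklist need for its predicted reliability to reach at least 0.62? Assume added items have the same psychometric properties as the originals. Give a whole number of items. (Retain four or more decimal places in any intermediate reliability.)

Corrected full-test reliability: r_full = 2 × 0.38 / (1 + 0.38) ≈ 0.5507
n = r_tgt(1 − r_full) / [r_full(1 − r_tgt)] = 0.62 × 0.4493 / (0.5507 × 0.38) ≈ 1.3312
Required items = 1.3312 × 8 = 10.65, so 11 items.

11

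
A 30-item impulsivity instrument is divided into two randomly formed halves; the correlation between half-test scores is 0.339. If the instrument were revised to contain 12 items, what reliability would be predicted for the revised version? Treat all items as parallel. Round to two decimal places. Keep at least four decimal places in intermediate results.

Full-test reliability from the split-half r: r_full = 2(0.339)/(1 + 0.339) = 0.5063
Length factor from 30 to 12 items: n = 12/30 = 0.4000
r_new = n·r_full / (1 + (n − 1)·r_full) = 0.2025 / 0.6962 ≈ 0.2909

0.29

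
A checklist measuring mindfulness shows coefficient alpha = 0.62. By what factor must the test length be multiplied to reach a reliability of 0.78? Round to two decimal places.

Rearranging the Spearman-Brown formula for n,
n = r*(1 − r) / [ r (1 − r*) ]
n = 0.78(1 − 0.62) / [0.62(1 − 0.78)]
  = 0.2964 / 0.1364 = 2.1730

2.17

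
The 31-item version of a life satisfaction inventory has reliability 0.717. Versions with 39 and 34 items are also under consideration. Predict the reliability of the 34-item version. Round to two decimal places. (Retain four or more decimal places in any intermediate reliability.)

0.74

Only the ratio of lengths matters: n = 34/31 = 1.0968
r_{34} = n·r / (1 + (n − 1)·r) = 0.7864 / 1.0694 ≈ 0.7354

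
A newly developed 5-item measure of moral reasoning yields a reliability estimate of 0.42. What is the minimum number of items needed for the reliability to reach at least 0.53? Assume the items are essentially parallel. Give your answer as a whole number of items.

Invert Spearman-Brown to solve for n:
n = r_target (1 − r_old) / [ r_old (1 − r_target) ]
n = 0.53(1 − 0.42) / [0.42(1 − 0.53)]
n = 0.3074 / 0.1974 ≈ 1.5572
1.5572 × 5 = 7.79 → 8 items

8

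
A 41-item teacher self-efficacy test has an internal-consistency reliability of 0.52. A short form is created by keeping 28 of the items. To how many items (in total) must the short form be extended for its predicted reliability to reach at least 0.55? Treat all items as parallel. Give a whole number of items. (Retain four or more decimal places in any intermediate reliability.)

47

First, r for the 28-item form: n = 28/41 = 0.6829, so r_28 = 0.6829·0.52/(1 + (0.6829 − 1)·0.52) = 0.4252
Length factor from the short form to reach 0.55: n' = 0.55(1 − 0.4252) / [0.4252(1 − 0.55)] ≈ 1.6522
Total items = 1.6522 × 28 = 46.26, rounded up to 47.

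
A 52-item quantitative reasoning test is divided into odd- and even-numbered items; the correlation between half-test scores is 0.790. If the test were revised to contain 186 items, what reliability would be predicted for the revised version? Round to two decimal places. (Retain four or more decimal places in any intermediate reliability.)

Full-test reliability from the split-half r: r_full = 2(0.790)/(1 + 0.790) = 0.8827
Length factor from 52 to 186 items: n = 186/52 = 3.5769
r_new = n·r_full / (1 + (n − 1)·r_full) = 3.1573 / 3.2746 ≈ 0.9642

0.96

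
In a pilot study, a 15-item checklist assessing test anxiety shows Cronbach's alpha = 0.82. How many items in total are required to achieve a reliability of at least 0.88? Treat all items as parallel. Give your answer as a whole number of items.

n = 0.88(1 − 0.82) / [0.82(1 − 0.88)]
n = 0.1584 / 0.0984 ≈ 1.6098
1.6098 × 15 = 24.15 → 25 items

25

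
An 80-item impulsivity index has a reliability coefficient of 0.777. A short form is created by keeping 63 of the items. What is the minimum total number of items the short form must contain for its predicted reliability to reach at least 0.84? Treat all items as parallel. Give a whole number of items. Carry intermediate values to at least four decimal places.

121

First, r for the 63-item form: n = 63/80 = 0.7875, so r_63 = 0.7875·0.777/(1 + (0.7875 − 1)·0.777) = 0.7329
Length factor from the short form to reach 0.84: n' = 0.84(1 − 0.7329) / [0.7329(1 − 0.84)] ≈ 1.9133
Items = 1.9133 × 63 ≈ 120.54 → 121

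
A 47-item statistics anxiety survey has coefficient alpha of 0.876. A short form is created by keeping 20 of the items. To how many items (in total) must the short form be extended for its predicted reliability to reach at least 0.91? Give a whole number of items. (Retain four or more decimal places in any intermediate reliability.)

First, r for the 20-item form: n = 20/47 = 0.4255, so r_20 = 0.4255·0.876/(1 + (0.4255 − 1)·0.876) = 0.7504
Length factor from the short form to reach 0.91: n' = 0.91(1 − 0.7504) / [0.7504(1 − 0.91)] ≈ 3.3632
Total items = 3.3632 × 20 = 67.26, rounded up to 68.

68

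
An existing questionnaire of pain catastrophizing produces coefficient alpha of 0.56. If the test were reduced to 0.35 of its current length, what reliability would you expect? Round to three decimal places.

By Spearman-Brown, r_new = n r / (1 + (n − 1) r).
r_new = (0.35 × 0.56) / (1 + (0.35 − 1) × 0.56)
     = 0.1960 / 0.6360 = 0.3082

0.308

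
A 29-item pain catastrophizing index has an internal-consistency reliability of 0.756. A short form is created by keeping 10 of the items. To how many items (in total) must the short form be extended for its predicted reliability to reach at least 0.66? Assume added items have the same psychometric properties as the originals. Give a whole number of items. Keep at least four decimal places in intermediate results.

First, r for the 10-item form: n = 10/29 = 0.3448, so r_10 = 0.3448·0.756/(1 + (0.3448 − 1)·0.756) = 0.5165
Then solve for n' with r_old = 0.5165, r_target = 0.66: n' = 0.66(1 − 0.5165)/[0.5165(1 − 0.66)] = 1.8172
Total items = 1.8172 × 10 = 18.17, rounded up to 19.

19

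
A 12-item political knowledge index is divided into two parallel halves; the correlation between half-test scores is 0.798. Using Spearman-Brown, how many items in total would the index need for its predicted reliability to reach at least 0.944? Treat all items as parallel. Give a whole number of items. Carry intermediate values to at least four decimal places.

26

Corrected full-test reliability: r_full = 2 × 0.798 / (1 + 0.798) ≈ 0.8877
n = r_tgt(1 − r_full) / [r_full(1 − r_tgt)] = 0.944 × 0.1123 / (0.8877 × 0.056) ≈ 2.1325
Items = 2.1325 × 12 ≈ 25.59 → 26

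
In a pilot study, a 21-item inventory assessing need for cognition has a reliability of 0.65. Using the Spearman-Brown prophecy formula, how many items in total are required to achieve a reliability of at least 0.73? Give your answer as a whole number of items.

Rearranging the Spearman-Brown formula for n,
n = r_target (1 − r_old) / [ r_old (1 − r_target) ]
n = 0.73 × (1 − 0.65) / [ 0.65 × (1 − 0.73) ]
n = 0.2555 / 0.1755 ≈ 1.4558
Items needed = n × 21 = 1.4558 × 21 ≈ 30.57 → round up to 31

31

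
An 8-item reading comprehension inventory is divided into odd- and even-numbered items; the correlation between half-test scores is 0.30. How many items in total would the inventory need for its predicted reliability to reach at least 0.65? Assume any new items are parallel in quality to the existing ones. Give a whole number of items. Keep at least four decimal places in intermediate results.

Corrected full-test reliability: r_full = 2 × 0.30 / (1 + 0.30) ≈ 0.4615
Solve Spearman-Brown for n: n = 0.65(1 − 0.4615) / [0.4615(1 − 0.65)] = 2.1670
Required items = 2.1670 × 8 = 17.34, so 18 items.

18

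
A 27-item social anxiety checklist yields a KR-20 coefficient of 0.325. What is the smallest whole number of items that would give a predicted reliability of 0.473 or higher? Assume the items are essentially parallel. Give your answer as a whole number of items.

n = [0.473 × 0.675] / [0.325 × 0.527]
n = 0.319275 / 0.171275 ≈ 1.8641
So the test needs 1.8641 × 27 ≈ 50.33 items; rounding up, 51.

51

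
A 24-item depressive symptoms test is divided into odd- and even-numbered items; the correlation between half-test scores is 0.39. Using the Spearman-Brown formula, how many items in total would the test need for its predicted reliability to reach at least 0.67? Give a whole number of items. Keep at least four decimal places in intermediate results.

r_full = 2(0.39)/(1 + 0.39) = 0.5612
n = r_tgt(1 − r_full) / [r_full(1 − r_tgt)] = 0.67 × 0.4388 / (0.5612 × 0.33) ≈ 1.5875
Items = 1.5875 × 24 ≈ 38.10 → 39

39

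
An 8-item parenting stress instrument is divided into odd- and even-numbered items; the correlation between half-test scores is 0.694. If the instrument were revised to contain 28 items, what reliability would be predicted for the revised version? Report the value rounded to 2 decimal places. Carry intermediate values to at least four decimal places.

First correct the split-half correlation to full-test reliability: r_full = 2 × 0.694 / (1 + 0.694) ≈ 0.8194
Then adjust to 28 items: n = 28/8 = 3.5000
r_new = n·r_full / (1 + (n − 1)·r_full) = 2.8679 / 3.0485 ≈ 0.9408

0.94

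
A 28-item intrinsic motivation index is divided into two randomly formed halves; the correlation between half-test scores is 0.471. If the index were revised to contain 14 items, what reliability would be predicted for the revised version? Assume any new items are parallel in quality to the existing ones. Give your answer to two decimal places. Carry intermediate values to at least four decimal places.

0.47

Spearman-Brown correction (n = 2): r_full = 2·0.471/(1 + 0.471) = 0.6404
Length factor from 28 to 14 items: n = 14/28 = 0.5000
r_new = n·r_full / (1 + (n − 1)·r_full) = 0.3202 / 0.6798 ≈ 0.4710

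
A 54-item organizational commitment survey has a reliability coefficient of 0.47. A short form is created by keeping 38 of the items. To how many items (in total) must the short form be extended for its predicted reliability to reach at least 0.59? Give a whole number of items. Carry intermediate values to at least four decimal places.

Short-form reliability: n = 38/54 = 0.7037; r_38 = n·r/(1+(n−1)r) ≈ 0.3843
Length factor from the short form to reach 0.59: n' = 0.59(1 − 0.3843) / [0.3843(1 − 0.59)] ≈ 2.3055
Items = 2.3055 × 38 ≈ 87.61 → 88

88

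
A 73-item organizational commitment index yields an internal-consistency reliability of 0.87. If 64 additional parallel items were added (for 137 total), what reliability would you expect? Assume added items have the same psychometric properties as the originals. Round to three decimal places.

0.926

The new length is 137/73 = 1.8767 times the old.
r_new = (1.8767 × 0.87) / (1 + (1.8767 − 1) × 0.87)
r_new = 1.6327 / 1.7627 ≈ 0.9262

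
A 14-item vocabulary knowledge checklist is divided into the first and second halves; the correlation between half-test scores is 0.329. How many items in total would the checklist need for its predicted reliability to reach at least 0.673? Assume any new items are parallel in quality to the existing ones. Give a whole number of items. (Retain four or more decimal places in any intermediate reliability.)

Corrected full-test reliability: r_full = 2 × 0.329 / (1 + 0.329) ≈ 0.4951
Solve Spearman-Brown for n: n = 0.673(1 − 0.4951) / [0.4951(1 − 0.673)] = 2.0988
Required items = 2.0988 × 14 = 29.38, so 30 items.

30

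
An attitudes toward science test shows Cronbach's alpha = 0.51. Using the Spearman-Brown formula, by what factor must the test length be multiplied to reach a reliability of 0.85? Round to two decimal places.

5.44

Invert Spearman-Brown to solve for n:
n = r_target (1 − r_old) / [ r_old (1 − r_target) ]
n = [0.85 × 0.49] / [0.51 × 0.15]
n = 0.4165 / 0.0765 ≈ 5.4444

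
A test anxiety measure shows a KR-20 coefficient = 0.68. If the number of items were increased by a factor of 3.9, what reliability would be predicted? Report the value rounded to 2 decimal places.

Spearman-Brown: r_new = n·r / (1 + (n − 1)·r)
r_new = (3.9 × 0.68) / (1 + (3.9 − 1) × 0.68)
r_new = 2.6520 / 2.9720 ≈ 0.8923

0.89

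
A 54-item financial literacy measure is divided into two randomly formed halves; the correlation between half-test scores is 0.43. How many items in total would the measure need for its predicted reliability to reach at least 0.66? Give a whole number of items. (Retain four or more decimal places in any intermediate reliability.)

70

r_full = 2(0.43)/(1 + 0.43) = 0.6014
Solve Spearman-Brown for n: n = 0.66(1 − 0.6014) / [0.6014(1 − 0.66)] = 1.2866
Items = 1.2866 × 54 ≈ 69.48 → 70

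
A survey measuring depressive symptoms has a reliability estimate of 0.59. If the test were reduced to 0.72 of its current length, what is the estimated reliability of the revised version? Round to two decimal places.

0.51

Apply the Spearman-Brown prophecy formula, r' = nr / [1 + (n − 1)r]:
r_new = (0.72 × 0.59) / (1 + (0.72 − 1) × 0.59)
r_new = 0.4248 / 0.8348 ≈ 0.5089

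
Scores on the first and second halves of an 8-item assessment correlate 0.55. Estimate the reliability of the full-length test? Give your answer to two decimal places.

0.71

Each half is half the length of the full test, so the full test is n = 2 times a half.
r_full = 2r_hh / (1 + r_hh) = 2 × 0.55 / (1 + 0.55)
r_full = 1.1000 / 1.5500 ≈ 0.7097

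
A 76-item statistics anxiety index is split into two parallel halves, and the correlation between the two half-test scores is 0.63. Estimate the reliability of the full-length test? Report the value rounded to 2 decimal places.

Apply the Spearman-Brown correction with n = 2:
r_full = 2(0.63) / (1 + 0.63)
       = 1.2600 / 1.6300 = 0.7730

0.77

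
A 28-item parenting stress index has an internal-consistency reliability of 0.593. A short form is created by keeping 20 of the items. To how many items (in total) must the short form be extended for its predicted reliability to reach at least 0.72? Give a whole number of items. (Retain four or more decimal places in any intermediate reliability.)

50

First, r for the 20-item form: n = 20/28 = 0.7143, so r_20 = 0.7143·0.593/(1 + (0.7143 − 1)·0.593) = 0.5100
Length factor from the short form to reach 0.72: n' = 0.72(1 − 0.5100) / [0.5100(1 − 0.72)] ≈ 2.4706
Total items = 2.4706 × 20 = 49.41, rounded up to 50.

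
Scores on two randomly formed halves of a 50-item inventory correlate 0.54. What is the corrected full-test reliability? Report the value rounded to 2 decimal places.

The full test is twice the length of either half (n = 2).
r_full = 2r_hh / (1 + r_hh) = 2 × 0.54 / (1 + 0.54)
       = 1.0800 / 1.5400 = 0.7013

0.70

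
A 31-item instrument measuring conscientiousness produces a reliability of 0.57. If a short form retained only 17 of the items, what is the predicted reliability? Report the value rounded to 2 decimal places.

Length ratio n = 17/31 = 0.5484
By Spearman-Brown, r_new = n r / (1 + (n − 1) r).
r_new = (0.5484 × 0.57) / (1 + (0.5484 − 1) × 0.57)
r_new = 0.3126 / 0.7426 ≈ 0.4210

0.42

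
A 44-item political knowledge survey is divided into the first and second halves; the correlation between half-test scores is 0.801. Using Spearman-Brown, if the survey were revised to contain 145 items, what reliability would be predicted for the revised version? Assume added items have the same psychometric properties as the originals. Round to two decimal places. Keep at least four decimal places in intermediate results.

Full-test reliability from the split-half r: r_full = 2(0.801)/(1 + 0.801) = 0.8895
Then adjust to 145 items: n = 145/44 = 3.2955
r_new = n·r_full / (1 + (n − 1)·r_full) = 2.9313 / 3.0418 ≈ 0.9637

0.96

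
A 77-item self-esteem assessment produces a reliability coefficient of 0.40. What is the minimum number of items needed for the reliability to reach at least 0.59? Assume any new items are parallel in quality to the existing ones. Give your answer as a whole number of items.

n = 0.59 × (1 − 0.40) / [ 0.40 × (1 − 0.59) ]
n = 0.3540 / 0.1640 ≈ 2.1585
2.1585 × 77 = 166.20 → 167 items

167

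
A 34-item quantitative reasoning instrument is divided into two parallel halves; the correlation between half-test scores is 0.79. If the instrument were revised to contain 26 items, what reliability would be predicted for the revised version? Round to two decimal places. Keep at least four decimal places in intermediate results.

0.85

First correct the split-half correlation to full-test reliability: r_full = 2 × 0.79 / (1 + 0.79) ≈ 0.8827
Then adjust to 26 items: n = 26/34 = 0.7647
r_new = n·r_full / (1 + (n − 1)·r_full) = 0.6750 / 0.7923 ≈ 0.8520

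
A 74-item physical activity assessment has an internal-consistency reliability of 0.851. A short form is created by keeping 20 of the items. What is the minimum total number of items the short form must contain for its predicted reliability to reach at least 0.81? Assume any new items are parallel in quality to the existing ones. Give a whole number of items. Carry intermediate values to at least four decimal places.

56

Short-form reliability: n = 20/74 = 0.2703; r_20 = n·r/(1+(n−1)r) ≈ 0.6069
Length factor from the short form to reach 0.81: n' = 0.81(1 − 0.6069) / [0.6069(1 − 0.81)] ≈ 2.7613
Total items = 2.7613 × 20 = 55.23, rounded up to 56.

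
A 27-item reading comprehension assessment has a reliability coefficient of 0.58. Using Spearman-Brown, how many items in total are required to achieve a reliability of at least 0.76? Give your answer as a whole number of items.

62

Invert Spearman-Brown to solve for n:
n = r*(1 − r) / [ r (1 − r*) ]
n = 0.76(1 − 0.58) / [0.58(1 − 0.76)]
  = 0.3192 / 0.1392 = 2.2931
Items needed = n × 27 = 2.2931 × 27 ≈ 61.91 → round up to 62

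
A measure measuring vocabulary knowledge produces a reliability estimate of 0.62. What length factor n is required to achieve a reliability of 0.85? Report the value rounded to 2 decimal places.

Rearranging the Spearman-Brown formula for n,
n = r*(1 − r) / [ r (1 − r*) ]
n = [0.85 × 0.38] / [0.62 × 0.15]
  = 0.3230 / 0.0930 = 3.4731

3.47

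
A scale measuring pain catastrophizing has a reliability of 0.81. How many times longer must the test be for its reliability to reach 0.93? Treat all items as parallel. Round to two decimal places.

Spearman-Brown solved for the length factor n:
n = r_target (1 − r_old) / [ r_old (1 − r_target) ]
n = 0.93(1 − 0.81) / [0.81(1 − 0.93)]
n = 0.1767 / 0.0567 ≈ 3.1164

3.12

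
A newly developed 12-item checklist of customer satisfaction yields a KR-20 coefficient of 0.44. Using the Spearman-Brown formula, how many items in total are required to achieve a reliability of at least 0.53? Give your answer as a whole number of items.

Rearranging the Spearman-Brown formula for n,
n = r_target (1 − r_old) / [ r_old (1 − r_target) ]
n = 0.53 × (1 − 0.44) / [ 0.44 × (1 − 0.53) ]
n = 0.2968 / 0.2068 ≈ 1.4352
1.4352 × 12 = 17.22 → 18 items

18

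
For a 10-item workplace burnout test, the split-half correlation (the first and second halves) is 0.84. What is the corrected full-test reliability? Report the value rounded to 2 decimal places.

0.91

The full test is twice the length of either half (n = 2).
r_full = 2r_hh / (1 + r_hh) = 2 × 0.84 / (1 + 0.84)
r_full = 1.6800 / 1.8400 ≈ 0.9130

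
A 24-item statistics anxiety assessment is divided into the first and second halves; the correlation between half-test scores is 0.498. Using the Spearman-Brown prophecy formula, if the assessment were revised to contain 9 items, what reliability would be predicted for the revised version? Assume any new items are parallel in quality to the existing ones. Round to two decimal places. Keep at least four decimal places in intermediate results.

0.43

First correct the split-half correlation to full-test reliability: r_full = 2 × 0.498 / (1 + 0.498) ≈ 0.6649
Then adjust to 9 items: n = 9/24 = 0.3750
r_new = n·r_full / (1 + (n − 1)·r_full) = 0.2493 / 0.5844 ≈ 0.4266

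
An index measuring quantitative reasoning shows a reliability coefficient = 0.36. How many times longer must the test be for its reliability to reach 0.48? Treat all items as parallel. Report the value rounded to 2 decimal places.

1.64

Rearranging the Spearman-Brown formula for n,
n = r_target (1 − r_old) / [ r_old (1 − r_target) ]
n = [0.48 × 0.64] / [0.36 × 0.52]
  = 0.3072 / 0.1872 = 1.6410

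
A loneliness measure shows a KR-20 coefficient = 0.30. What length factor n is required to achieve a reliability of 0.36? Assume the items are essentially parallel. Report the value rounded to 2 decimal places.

1.31

Rearranging the Spearman-Brown formula for n,
n = r_target (1 − r_old) / [ r_old (1 − r_target) ]
n = 0.36(1 − 0.30) / [0.30(1 − 0.36)]
n = 0.2520 / 0.1920 ≈ 1.3125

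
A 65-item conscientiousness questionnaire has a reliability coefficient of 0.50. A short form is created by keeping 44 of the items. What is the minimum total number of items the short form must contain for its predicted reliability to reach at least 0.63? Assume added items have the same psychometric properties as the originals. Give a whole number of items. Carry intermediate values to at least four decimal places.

Short-form reliability: n = 44/65 = 0.6769; r_44 = n·r/(1+(n−1)r) ≈ 0.4037
Length factor from the short form to reach 0.63: n' = 0.63(1 − 0.4037) / [0.4037(1 − 0.63)] ≈ 2.5150
Total items = 2.5150 × 44 = 110.66, rounded up to 111.

111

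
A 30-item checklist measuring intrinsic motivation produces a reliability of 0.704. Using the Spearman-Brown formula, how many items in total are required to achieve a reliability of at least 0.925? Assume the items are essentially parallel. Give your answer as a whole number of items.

156

Rearranging the Spearman-Brown formula for n,
n = r_target (1 − r_old) / [ r_old (1 − r_target) ]
n = [0.925 × 0.296] / [0.704 × 0.075]
n = 0.273800 / 0.052800 ≈ 5.1856
5.1856 × 30 = 155.57 → 156 items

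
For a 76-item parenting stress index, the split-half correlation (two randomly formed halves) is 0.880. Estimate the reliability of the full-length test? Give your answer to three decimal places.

r_full = 2(0.880) / (1 + 0.880)
r_full = 1.7600 / 1.8800 ≈ 0.9362

0.936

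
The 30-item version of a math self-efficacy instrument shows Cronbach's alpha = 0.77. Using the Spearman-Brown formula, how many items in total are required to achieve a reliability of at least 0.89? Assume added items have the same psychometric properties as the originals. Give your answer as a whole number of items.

73

n = 0.89 × (1 − 0.77) / [ 0.77 × (1 − 0.89) ]
n = 0.2047 / 0.0847 ≈ 2.4168
2.4168 × 30 = 72.50 → 73 items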